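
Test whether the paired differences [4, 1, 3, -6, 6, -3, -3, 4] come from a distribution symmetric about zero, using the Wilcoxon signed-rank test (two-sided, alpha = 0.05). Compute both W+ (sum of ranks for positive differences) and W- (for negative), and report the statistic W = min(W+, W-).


Step 1: Drop any zero differences (none here) and take |d_i|.
|d| = [4, 1, 3, 6, 6, 3, 3, 4]
Step 2: Midrank |d_i| (ties get averaged ranks).
ranks: |4|->5.5, |1|->1, |3|->3, |6|->7.5, |6|->7.5, |3|->3, |3|->3, |4|->5.5
Step 3: Attach original signs; sum ranks with positive sign and with negative sign.
W+ = 5.5 + 1 + 3 + 7.5 + 5.5 = 22.5
W- = 7.5 + 3 + 3 = 13.5
(Check: W+ + W- = 36 should equal n(n+1)/2 = 36.)
Step 4: Test statistic W = min(W+, W-) = 13.5.
Step 5: Ties in |d|, so use the tie-corrected normal approximation.
        E[W] = n(n+1)/4 = 8*9/4 = 18.
        Tie groups: |d|=3 (t=3), |d|=4 (t=2), |d|=6 (t=2); sum(t^3 - t) = 36.
        Var[W] = n(n+1)(2n+1)/24 - sum(t^3-t)/48 = 1224/24 - 36/48 = 50.25.
        z = (W - E[W]) / sqrt(Var[W]) = (13.5 - 18) / 7.0887 = -0.6348.
        Two-sided p = 2*Phi(z) = 0.525552.
Step 6: alpha = 0.05. fail to reject H0.

W+ = 22.5, W- = 13.5, W = min = 13.5, p = 0.525552, fail to reject H0.


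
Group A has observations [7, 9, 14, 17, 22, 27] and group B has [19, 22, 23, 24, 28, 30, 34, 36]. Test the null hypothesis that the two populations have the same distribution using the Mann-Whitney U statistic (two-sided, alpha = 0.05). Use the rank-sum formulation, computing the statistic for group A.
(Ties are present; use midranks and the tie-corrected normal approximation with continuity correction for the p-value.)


Step 1: Combine and sort all 14 observations; assign midranks.
sorted (value, group): (7,X), (9,X), (14,X), (17,X), (19,Y), (22,X), (22,Y), (23,Y), (24,Y), (27,X), (28,Y), (30,Y), (34,Y), (36,Y)
ranks: 7->1, 9->2, 14->3, 17->4, 19->5, 22->6.5, 22->6.5, 23->8, 24->9, 27->10, 28->11, 30->12, 34->13, 36->14
Step 2: Rank sum for X: R1 = 1 + 2 + 3 + 4 + 6.5 + 10 = 26.5.
Step 3: U_X = R1 - n1(n1+1)/2 = 26.5 - 6*7/2 = 26.5 - 21 = 5.5.
       U_Y = n1*n2 - U_X = 48 - 5.5 = 42.5.
Step 4: Ties are present, so use the tie-corrected normal approximation (with continuity correction) for the p-value.
Step 5: p-value = 0.020000; compare to alpha = 0.05. reject H0.

U_X = 5.5, p = 0.020000, reject H0 at alpha = 0.05.


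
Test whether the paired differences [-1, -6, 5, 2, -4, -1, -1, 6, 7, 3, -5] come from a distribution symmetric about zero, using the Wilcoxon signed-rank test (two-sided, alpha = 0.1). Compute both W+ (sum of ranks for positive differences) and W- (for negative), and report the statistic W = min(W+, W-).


Step 1: Drop any zero differences (none here) and take |d_i|.
|d| = [1, 6, 5, 2, 4, 1, 1, 6, 7, 3, 5]
Step 2: Midrank |d_i| (ties get averaged ranks).
ranks: |1|->2, |6|->9.5, |5|->7.5, |2|->4, |4|->6, |1|->2, |1|->2, |6|->9.5, |7|->11, |3|->5, |5|->7.5
Step 3: Attach original signs; sum ranks with positive sign and with negative sign.
W+ = 7.5 + 4 + 9.5 + 11 + 5 = 37
W- = 2 + 9.5 + 6 + 2 + 2 + 7.5 = 29
(Check: W+ + W- = 66 should equal n(n+1)/2 = 66.)
Step 4: Test statistic W = min(W+, W-) = 29.
Step 5: Ties in |d|, so use the tie-corrected normal approximation.
        E[W] = n(n+1)/4 = 11*12/4 = 33.
        Tie groups: |d|=1 (t=3), |d|=5 (t=2), |d|=6 (t=2); sum(t^3 - t) = 36.
        Var[W] = n(n+1)(2n+1)/24 - sum(t^3-t)/48 = 3036/24 - 36/48 = 125.75.
        z = (W - E[W]) / sqrt(Var[W]) = (29 - 33) / 11.2138 = -0.3567.
        Two-sided p = 2*Phi(z) = 0.721315.
Step 6: alpha = 0.1. fail to reject H0.

W+ = 37, W- = 29, W = min = 29, p = 0.721315, fail to reject H0.


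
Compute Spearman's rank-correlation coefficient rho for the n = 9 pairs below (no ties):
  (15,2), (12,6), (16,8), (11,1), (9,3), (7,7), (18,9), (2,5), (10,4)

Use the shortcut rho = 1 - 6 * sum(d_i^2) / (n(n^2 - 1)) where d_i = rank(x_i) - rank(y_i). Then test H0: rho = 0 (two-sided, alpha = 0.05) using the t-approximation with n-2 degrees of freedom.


Step 1: Rank x and y separately (midranks; no ties here).
rank(x): 15->7, 12->6, 16->8, 11->5, 9->3, 7->2, 18->9, 2->1, 10->4
rank(y): 2->2, 6->6, 8->8, 1->1, 3->3, 7->7, 9->9, 5->5, 4->4
Step 2: d_i = R_x(i) - R_y(i); compute d_i^2.
  (7-2)^2=25, (6-6)^2=0, (8-8)^2=0, (5-1)^2=16, (3-3)^2=0, (2-7)^2=25, (9-9)^2=0, (1-5)^2=16, (4-4)^2=0
sum(d^2) = 82.
Step 3: rho = 1 - 6*82 / (9*(9^2 - 1)) = 1 - 492/720 = 0.316667.
Step 4: Under H0, t = rho * sqrt((n-2)/(1-rho^2)) = 0.8833 ~ t(7).
Step 5: Two-sided p-value from the t-distribution with 7 df = 0.406397.
Step 6: alpha = 0.05. fail to reject H0.

rho = 0.3167, p = 0.406397, fail to reject H0 at alpha = 0.05.


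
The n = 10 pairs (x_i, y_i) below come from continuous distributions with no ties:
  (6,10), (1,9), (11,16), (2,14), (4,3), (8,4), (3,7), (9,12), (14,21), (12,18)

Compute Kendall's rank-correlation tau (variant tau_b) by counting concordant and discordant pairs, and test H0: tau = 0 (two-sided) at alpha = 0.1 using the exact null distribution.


Step 1: Enumerate the 45 unordered pairs (i,j) with i<j and classify each by sign(x_j-x_i) * sign(y_j-y_i).
  (1,2):dx=-5,dy=-1->C; (1,3):dx=+5,dy=+6->C; (1,4):dx=-4,dy=+4->D; (1,5):dx=-2,dy=-7->C
  (1,6):dx=+2,dy=-6->D; (1,7):dx=-3,dy=-3->C; (1,8):dx=+3,dy=+2->C; (1,9):dx=+8,dy=+11->C
  (1,10):dx=+6,dy=+8->C; (2,3):dx=+10,dy=+7->C; (2,4):dx=+1,dy=+5->C; (2,5):dx=+3,dy=-6->D
  (2,6):dx=+7,dy=-5->D; (2,7):dx=+2,dy=-2->D; (2,8):dx=+8,dy=+3->C; (2,9):dx=+13,dy=+12->C
  (2,10):dx=+11,dy=+9->C; (3,4):dx=-9,dy=-2->C; (3,5):dx=-7,dy=-13->C; (3,6):dx=-3,dy=-12->C
  (3,7):dx=-8,dy=-9->C; (3,8):dx=-2,dy=-4->C; (3,9):dx=+3,dy=+5->C; (3,10):dx=+1,dy=+2->C
  (4,5):dx=+2,dy=-11->D; (4,6):dx=+6,dy=-10->D; (4,7):dx=+1,dy=-7->D; (4,8):dx=+7,dy=-2->D
  (4,9):dx=+12,dy=+7->C; (4,10):dx=+10,dy=+4->C; (5,6):dx=+4,dy=+1->C; (5,7):dx=-1,dy=+4->D
  (5,8):dx=+5,dy=+9->C; (5,9):dx=+10,dy=+18->C; (5,10):dx=+8,dy=+15->C; (6,7):dx=-5,dy=+3->D
  (6,8):dx=+1,dy=+8->C; (6,9):dx=+6,dy=+17->C; (6,10):dx=+4,dy=+14->C; (7,8):dx=+6,dy=+5->C
  (7,9):dx=+11,dy=+14->C; (7,10):dx=+9,dy=+11->C; (8,9):dx=+5,dy=+9->C; (8,10):dx=+3,dy=+6->C
  (9,10):dx=-2,dy=-3->C
Step 2: C = 34, D = 11, total pairs = 45.
Step 3: tau = (C - D)/(n(n-1)/2) = (34 - 11)/45 = 0.511111.
Step 4: Exact two-sided p-value (enumerate n! = 3628800 permutations of y under H0): p = 0.046623.
Step 5: alpha = 0.1. reject H0.

tau_b = 0.5111 (C=34, D=11), p = 0.046623, reject H0.


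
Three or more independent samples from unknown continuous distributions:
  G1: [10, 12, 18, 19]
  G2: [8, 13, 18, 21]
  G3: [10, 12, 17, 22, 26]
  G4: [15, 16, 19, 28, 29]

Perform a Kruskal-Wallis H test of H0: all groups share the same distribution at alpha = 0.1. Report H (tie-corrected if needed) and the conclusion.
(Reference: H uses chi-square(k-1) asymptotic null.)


Step 1: Combine all N = 18 observations and assign midranks.
sorted (value, group, rank): (8,G2,1), (10,G1,2.5), (10,G3,2.5), (12,G1,4.5), (12,G3,4.5), (13,G2,6), (15,G4,7), (16,G4,8), (17,G3,9), (18,G1,10.5), (18,G2,10.5), (19,G1,12.5), (19,G4,12.5), (21,G2,14), (22,G3,15), (26,G3,16), (28,G4,17), (29,G4,18)
Step 2: Sum ranks within each group.
R_1 = 30 (n_1 = 4)
R_2 = 31.5 (n_2 = 4)
R_3 = 47 (n_3 = 5)
R_4 = 62.5 (n_4 = 5)
Step 3: H = 12/(N(N+1)) * sum(R_i^2/n_i) - 3(N+1)
     = 12/(18*19) * (30^2/4 + 31.5^2/4 + 47^2/5 + 62.5^2/5) - 3*19
     = 0.035088 * 1696.11 - 57
     = 2.512719.
Step 4: Ties present; correction factor C = 1 - 24/(18^3 - 18) = 0.995872. Corrected H = 2.512719 / 0.995872 = 2.523135.
Step 5: Under H0, H ~ chi^2(3); p-value = 0.471125.
Step 6: alpha = 0.1. fail to reject H0.

H = 2.5231, df = 3, p = 0.471125, fail to reject H0.


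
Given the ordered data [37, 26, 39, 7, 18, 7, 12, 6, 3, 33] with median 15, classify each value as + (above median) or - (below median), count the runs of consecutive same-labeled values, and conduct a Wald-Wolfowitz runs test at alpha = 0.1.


Step 1: Compute median = 15; label A = above, B = below.
Labels in order: AAABABBBBA  (n_A = 5, n_B = 5)
Step 2: Count runs R = 5.
Step 3: Under H0 (random ordering), E[R] = 2*n_A*n_B/(n_A+n_B) + 1 = 2*5*5/10 + 1 = 6.0000.
        Var[R] = 2*n_A*n_B*(2*n_A*n_B - n_A - n_B) / ((n_A+n_B)^2 * (n_A+n_B-1)) = 2000/900 = 2.2222.
        SD[R] = 1.4907.
Step 4: Continuity-corrected z = (R + 0.5 - E[R]) / SD[R] = (5 + 0.5 - 6.0000) / 1.4907 = -0.3354.
Step 5: Two-sided p-value via normal approximation = 2*(1 - Phi(|z|)) = 0.737316.
Step 6: alpha = 0.1. fail to reject H0.

R = 5, z = -0.3354, p = 0.737316, fail to reject H0.


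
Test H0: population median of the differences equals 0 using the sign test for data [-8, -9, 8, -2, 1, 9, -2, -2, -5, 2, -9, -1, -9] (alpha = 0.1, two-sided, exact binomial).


Step 1: Discard zero differences. Original n = 13; n_eff = number of nonzero differences = 13.
Nonzero differences (with sign): -8, -9, +8, -2, +1, +9, -2, -2, -5, +2, -9, -1, -9
Step 2: Count signs: positive = 4, negative = 9.
Step 3: Under H0: P(positive) = 0.5, so the number of positives S ~ Bin(13, 0.5).
Step 4: Two-sided exact p-value = sum of Bin(13,0.5) probabilities at or below the observed probability = 0.266846.
Step 5: alpha = 0.1. fail to reject H0.

n_eff = 13, pos = 4, neg = 9, p = 0.266846, fail to reject H0.


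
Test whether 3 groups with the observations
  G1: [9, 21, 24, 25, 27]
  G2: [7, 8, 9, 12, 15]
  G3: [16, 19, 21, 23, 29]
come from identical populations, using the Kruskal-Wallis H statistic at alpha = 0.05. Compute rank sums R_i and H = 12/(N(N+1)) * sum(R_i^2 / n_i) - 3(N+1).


Step 1: Combine all N = 15 observations and assign midranks.
sorted (value, group, rank): (7,G2,1), (8,G2,2), (9,G1,3.5), (9,G2,3.5), (12,G2,5), (15,G2,6), (16,G3,7), (19,G3,8), (21,G1,9.5), (21,G3,9.5), (23,G3,11), (24,G1,12), (25,G1,13), (27,G1,14), (29,G3,15)
Step 2: Sum ranks within each group.
R_1 = 52 (n_1 = 5)
R_2 = 17.5 (n_2 = 5)
R_3 = 50.5 (n_3 = 5)
Step 3: H = 12/(N(N+1)) * sum(R_i^2/n_i) - 3(N+1)
     = 12/(15*16) * (52^2/5 + 17.5^2/5 + 50.5^2/5) - 3*16
     = 0.050000 * 1112.1 - 48
     = 7.605000.
Step 4: Ties present; correction factor C = 1 - 12/(15^3 - 15) = 0.996429. Corrected H = 7.605000 / 0.996429 = 7.632258.
Step 5: Under H0, H ~ chi^2(2); p-value = 0.022013.
Step 6: alpha = 0.05. reject H0.

H = 7.6323, df = 2, p = 0.022013, reject H0.


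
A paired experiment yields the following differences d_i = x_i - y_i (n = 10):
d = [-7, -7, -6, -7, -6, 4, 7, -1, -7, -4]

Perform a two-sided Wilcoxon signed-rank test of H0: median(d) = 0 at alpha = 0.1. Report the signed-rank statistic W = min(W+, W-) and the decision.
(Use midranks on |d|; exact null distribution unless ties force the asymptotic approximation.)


Step 1: Drop any zero differences (none here) and take |d_i|.
|d| = [7, 7, 6, 7, 6, 4, 7, 1, 7, 4]
Step 2: Midrank |d_i| (ties get averaged ranks).
ranks: |7|->8, |7|->8, |6|->4.5, |7|->8, |6|->4.5, |4|->2.5, |7|->8, |1|->1, |7|->8, |4|->2.5
Step 3: Attach original signs; sum ranks with positive sign and with negative sign.
W+ = 2.5 + 8 = 10.5
W- = 8 + 8 + 4.5 + 8 + 4.5 + 1 + 8 + 2.5 = 44.5
(Check: W+ + W- = 55 should equal n(n+1)/2 = 55.)
Step 4: Test statistic W = min(W+, W-) = 10.5.
Step 5: Ties in |d|, so use the tie-corrected normal approximation.
        E[W] = n(n+1)/4 = 10*11/4 = 27.5.
        Tie groups: |d|=4 (t=2), |d|=6 (t=2), |d|=7 (t=5); sum(t^3 - t) = 132.
        Var[W] = n(n+1)(2n+1)/24 - sum(t^3-t)/48 = 2310/24 - 132/48 = 93.5.
        z = (W - E[W]) / sqrt(Var[W]) = (10.5 - 27.5) / 9.6695 = -1.7581.
        Two-sided p = 2*Phi(z) = 0.078731.
Step 6: alpha = 0.1. reject H0.

W+ = 10.5, W- = 44.5, W = min = 10.5, p = 0.078731, reject H0.


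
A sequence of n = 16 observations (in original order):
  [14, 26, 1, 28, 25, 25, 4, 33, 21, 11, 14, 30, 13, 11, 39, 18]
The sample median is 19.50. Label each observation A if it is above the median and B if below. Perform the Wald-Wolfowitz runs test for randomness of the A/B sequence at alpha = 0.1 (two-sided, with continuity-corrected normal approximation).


Step 1: Compute median = 19.50; label A = above, B = below.
Labels in order: BABAAABAABBABBAB  (n_A = 8, n_B = 8)
Step 2: Count runs R = 11.
Step 3: Under H0 (random ordering), E[R] = 2*n_A*n_B/(n_A+n_B) + 1 = 2*8*8/16 + 1 = 9.0000.
        Var[R] = 2*n_A*n_B*(2*n_A*n_B - n_A - n_B) / ((n_A+n_B)^2 * (n_A+n_B-1)) = 14336/3840 = 3.7333.
        SD[R] = 1.9322.
Step 4: Continuity-corrected z = (R - 0.5 - E[R]) / SD[R] = (11 - 0.5 - 9.0000) / 1.9322 = 0.7763.
Step 5: Two-sided p-value via normal approximation = 2*(1 - Phi(|z|)) = 0.437558.
Step 6: alpha = 0.1. fail to reject H0.

R = 11, z = 0.7763, p = 0.437558, fail to reject H0.


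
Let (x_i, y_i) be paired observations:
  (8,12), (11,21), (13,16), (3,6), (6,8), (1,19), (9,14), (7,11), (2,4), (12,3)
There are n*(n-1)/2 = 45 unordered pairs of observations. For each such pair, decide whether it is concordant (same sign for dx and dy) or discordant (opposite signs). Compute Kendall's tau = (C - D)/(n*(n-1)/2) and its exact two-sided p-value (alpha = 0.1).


Step 1: Enumerate the 45 unordered pairs (i,j) with i<j and classify each by sign(x_j-x_i) * sign(y_j-y_i).
  (1,2):dx=+3,dy=+9->C; (1,3):dx=+5,dy=+4->C; (1,4):dx=-5,dy=-6->C; (1,5):dx=-2,dy=-4->C
  (1,6):dx=-7,dy=+7->D; (1,7):dx=+1,dy=+2->C; (1,8):dx=-1,dy=-1->C; (1,9):dx=-6,dy=-8->C
  (1,10):dx=+4,dy=-9->D; (2,3):dx=+2,dy=-5->D; (2,4):dx=-8,dy=-15->C; (2,5):dx=-5,dy=-13->C
  (2,6):dx=-10,dy=-2->C; (2,7):dx=-2,dy=-7->C; (2,8):dx=-4,dy=-10->C; (2,9):dx=-9,dy=-17->C
  (2,10):dx=+1,dy=-18->D; (3,4):dx=-10,dy=-10->C; (3,5):dx=-7,dy=-8->C; (3,6):dx=-12,dy=+3->D
  (3,7):dx=-4,dy=-2->C; (3,8):dx=-6,dy=-5->C; (3,9):dx=-11,dy=-12->C; (3,10):dx=-1,dy=-13->C
  (4,5):dx=+3,dy=+2->C; (4,6):dx=-2,dy=+13->D; (4,7):dx=+6,dy=+8->C; (4,8):dx=+4,dy=+5->C
  (4,9):dx=-1,dy=-2->C; (4,10):dx=+9,dy=-3->D; (5,6):dx=-5,dy=+11->D; (5,7):dx=+3,dy=+6->C
  (5,8):dx=+1,dy=+3->C; (5,9):dx=-4,dy=-4->C; (5,10):dx=+6,dy=-5->D; (6,7):dx=+8,dy=-5->D
  (6,8):dx=+6,dy=-8->D; (6,9):dx=+1,dy=-15->D; (6,10):dx=+11,dy=-16->D; (7,8):dx=-2,dy=-3->C
  (7,9):dx=-7,dy=-10->C; (7,10):dx=+3,dy=-11->D; (8,9):dx=-5,dy=-7->C; (8,10):dx=+5,dy=-8->D
  (9,10):dx=+10,dy=-1->D
Step 2: C = 29, D = 16, total pairs = 45.
Step 3: tau = (C - D)/(n(n-1)/2) = (29 - 16)/45 = 0.288889.
Step 4: Exact two-sided p-value (enumerate n! = 3628800 permutations of y under H0): p = 0.291248.
Step 5: alpha = 0.1. fail to reject H0.

tau_b = 0.2889 (C=29, D=16), p = 0.291248, fail to reject H0.


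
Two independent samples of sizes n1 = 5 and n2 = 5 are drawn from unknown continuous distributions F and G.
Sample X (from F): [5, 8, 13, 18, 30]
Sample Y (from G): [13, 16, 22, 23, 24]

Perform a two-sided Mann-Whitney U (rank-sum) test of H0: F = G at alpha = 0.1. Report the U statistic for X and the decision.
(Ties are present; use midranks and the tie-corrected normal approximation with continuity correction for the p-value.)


Step 1: Combine and sort all 10 observations; assign midranks.
sorted (value, group): (5,X), (8,X), (13,X), (13,Y), (16,Y), (18,X), (22,Y), (23,Y), (24,Y), (30,X)
ranks: 5->1, 8->2, 13->3.5, 13->3.5, 16->5, 18->6, 22->7, 23->8, 24->9, 30->10
Step 2: Rank sum for X: R1 = 1 + 2 + 3.5 + 6 + 10 = 22.5.
Step 3: U_X = R1 - n1(n1+1)/2 = 22.5 - 5*6/2 = 22.5 - 15 = 7.5.
       U_Y = n1*n2 - U_X = 25 - 7.5 = 17.5.
Step 4: Ties are present, so use the tie-corrected normal approximation (with continuity correction) for the p-value.
Step 5: p-value = 0.345742; compare to alpha = 0.1. fail to reject H0.

U_X = 7.5, p = 0.345742, fail to reject H0 at alpha = 0.1.


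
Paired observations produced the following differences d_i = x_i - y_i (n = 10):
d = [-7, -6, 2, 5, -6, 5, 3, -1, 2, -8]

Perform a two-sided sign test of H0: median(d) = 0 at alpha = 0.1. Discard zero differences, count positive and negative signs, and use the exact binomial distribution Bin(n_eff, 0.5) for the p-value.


Step 1: Discard zero differences. Original n = 10; n_eff = number of nonzero differences = 10.
Nonzero differences (with sign): -7, -6, +2, +5, -6, +5, +3, -1, +2, -8
Step 2: Count signs: positive = 5, negative = 5.
Step 3: Under H0: P(positive) = 0.5, so the number of positives S ~ Bin(10, 0.5).
Step 4: Two-sided exact p-value = sum of Bin(10,0.5) probabilities at or below the observed probability = 1.000000.
Step 5: alpha = 0.1. fail to reject H0.

n_eff = 10, pos = 5, neg = 5, p = 1.000000, fail to reject H0.


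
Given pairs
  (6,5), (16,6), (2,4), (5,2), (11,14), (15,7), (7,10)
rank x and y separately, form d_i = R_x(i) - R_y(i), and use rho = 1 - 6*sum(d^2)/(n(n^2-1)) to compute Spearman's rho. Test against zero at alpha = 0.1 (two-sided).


Step 1: Rank x and y separately (midranks; no ties here).
rank(x): 6->3, 16->7, 2->1, 5->2, 11->5, 15->6, 7->4
rank(y): 5->3, 6->4, 4->2, 2->1, 14->7, 7->5, 10->6
Step 2: d_i = R_x(i) - R_y(i); compute d_i^2.
  (3-3)^2=0, (7-4)^2=9, (1-2)^2=1, (2-1)^2=1, (5-7)^2=4, (6-5)^2=1, (4-6)^2=4
sum(d^2) = 20.
Step 3: rho = 1 - 6*20 / (7*(7^2 - 1)) = 1 - 120/336 = 0.642857.
Step 4: Under H0, t = rho * sqrt((n-2)/(1-rho^2)) = 1.8766 ~ t(5).
Step 5: Two-sided p-value from the t-distribution with 5 df = 0.119392.
Step 6: alpha = 0.1. fail to reject H0.

rho = 0.6429, p = 0.119392, fail to reject H0 at alpha = 0.1.


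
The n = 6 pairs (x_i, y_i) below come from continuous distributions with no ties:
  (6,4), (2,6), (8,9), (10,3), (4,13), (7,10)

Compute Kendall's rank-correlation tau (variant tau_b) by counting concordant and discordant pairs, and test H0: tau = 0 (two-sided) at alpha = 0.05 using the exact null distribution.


Step 1: Enumerate the 15 unordered pairs (i,j) with i<j and classify each by sign(x_j-x_i) * sign(y_j-y_i).
  (1,2):dx=-4,dy=+2->D; (1,3):dx=+2,dy=+5->C; (1,4):dx=+4,dy=-1->D; (1,5):dx=-2,dy=+9->D
  (1,6):dx=+1,dy=+6->C; (2,3):dx=+6,dy=+3->C; (2,4):dx=+8,dy=-3->D; (2,5):dx=+2,dy=+7->C
  (2,6):dx=+5,dy=+4->C; (3,4):dx=+2,dy=-6->D; (3,5):dx=-4,dy=+4->D; (3,6):dx=-1,dy=+1->D
  (4,5):dx=-6,dy=+10->D; (4,6):dx=-3,dy=+7->D; (5,6):dx=+3,dy=-3->D
Step 2: C = 5, D = 10, total pairs = 15.
Step 3: tau = (C - D)/(n(n-1)/2) = (5 - 10)/15 = -0.333333.
Step 4: Exact two-sided p-value (enumerate n! = 720 permutations of y under H0): p = 0.469444.
Step 5: alpha = 0.05. fail to reject H0.

tau_b = -0.3333 (C=5, D=10), p = 0.469444, fail to reject H0.


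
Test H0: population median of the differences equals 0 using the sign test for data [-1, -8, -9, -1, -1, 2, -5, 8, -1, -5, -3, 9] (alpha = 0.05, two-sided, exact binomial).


Step 1: Discard zero differences. Original n = 12; n_eff = number of nonzero differences = 12.
Nonzero differences (with sign): -1, -8, -9, -1, -1, +2, -5, +8, -1, -5, -3, +9
Step 2: Count signs: positive = 3, negative = 9.
Step 3: Under H0: P(positive) = 0.5, so the number of positives S ~ Bin(12, 0.5).
Step 4: Two-sided exact p-value = sum of Bin(12,0.5) probabilities at or below the observed probability = 0.145996.
Step 5: alpha = 0.05. fail to reject H0.

n_eff = 12, pos = 3, neg = 9, p = 0.145996, fail to reject H0.


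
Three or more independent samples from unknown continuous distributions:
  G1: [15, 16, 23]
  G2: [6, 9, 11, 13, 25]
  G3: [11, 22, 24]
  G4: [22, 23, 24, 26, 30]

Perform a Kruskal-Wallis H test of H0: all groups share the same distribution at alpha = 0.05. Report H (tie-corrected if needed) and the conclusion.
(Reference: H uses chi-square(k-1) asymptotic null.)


Step 1: Combine all N = 16 observations and assign midranks.
sorted (value, group, rank): (6,G2,1), (9,G2,2), (11,G2,3.5), (11,G3,3.5), (13,G2,5), (15,G1,6), (16,G1,7), (22,G3,8.5), (22,G4,8.5), (23,G1,10.5), (23,G4,10.5), (24,G3,12.5), (24,G4,12.5), (25,G2,14), (26,G4,15), (30,G4,16)
Step 2: Sum ranks within each group.
R_1 = 23.5 (n_1 = 3)
R_2 = 25.5 (n_2 = 5)
R_3 = 24.5 (n_3 = 3)
R_4 = 62.5 (n_4 = 5)
Step 3: H = 12/(N(N+1)) * sum(R_i^2/n_i) - 3(N+1)
     = 12/(16*17) * (23.5^2/3 + 25.5^2/5 + 24.5^2/3 + 62.5^2/5) - 3*17
     = 0.044118 * 1295.47 - 51
     = 6.152941.
Step 4: Ties present; correction factor C = 1 - 24/(16^3 - 16) = 0.994118. Corrected H = 6.152941 / 0.994118 = 6.189349.
Step 5: Under H0, H ~ chi^2(3); p-value = 0.102753.
Step 6: alpha = 0.05. fail to reject H0.

H = 6.1893, df = 3, p = 0.102753, fail to reject H0.


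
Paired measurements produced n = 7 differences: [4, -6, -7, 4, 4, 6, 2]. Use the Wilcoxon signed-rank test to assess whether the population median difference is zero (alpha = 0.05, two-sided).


Step 1: Drop any zero differences (none here) and take |d_i|.
|d| = [4, 6, 7, 4, 4, 6, 2]
Step 2: Midrank |d_i| (ties get averaged ranks).
ranks: |4|->3, |6|->5.5, |7|->7, |4|->3, |4|->3, |6|->5.5, |2|->1
Step 3: Attach original signs; sum ranks with positive sign and with negative sign.
W+ = 3 + 3 + 3 + 5.5 + 1 = 15.5
W- = 5.5 + 7 = 12.5
(Check: W+ + W- = 28 should equal n(n+1)/2 = 28.)
Step 4: Test statistic W = min(W+, W-) = 12.5.
Step 5: Ties in |d|, so use the tie-corrected normal approximation.
        E[W] = n(n+1)/4 = 7*8/4 = 14.
        Tie groups: |d|=4 (t=3), |d|=6 (t=2); sum(t^3 - t) = 30.
        Var[W] = n(n+1)(2n+1)/24 - sum(t^3-t)/48 = 840/24 - 30/48 = 34.375.
        z = (W - E[W]) / sqrt(Var[W]) = (12.5 - 14) / 5.8630 = -0.2558.
        Two-sided p = 2*Phi(z) = 0.798074.
Step 6: alpha = 0.05. fail to reject H0.

W+ = 15.5, W- = 12.5, W = min = 12.5, p = 0.798074, fail to reject H0.


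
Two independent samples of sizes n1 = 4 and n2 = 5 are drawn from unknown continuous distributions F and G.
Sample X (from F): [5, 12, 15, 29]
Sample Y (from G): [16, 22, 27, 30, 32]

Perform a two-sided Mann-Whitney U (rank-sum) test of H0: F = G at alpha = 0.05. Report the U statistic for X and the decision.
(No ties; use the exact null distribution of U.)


Step 1: Combine and sort all 9 observations; assign midranks.
sorted (value, group): (5,X), (12,X), (15,X), (16,Y), (22,Y), (27,Y), (29,X), (30,Y), (32,Y)
ranks: 5->1, 12->2, 15->3, 16->4, 22->5, 27->6, 29->7, 30->8, 32->9
Step 2: Rank sum for X: R1 = 1 + 2 + 3 + 7 = 13.
Step 3: U_X = R1 - n1(n1+1)/2 = 13 - 4*5/2 = 13 - 10 = 3.
       U_Y = n1*n2 - U_X = 20 - 3 = 17.
Step 4: No ties, so the exact null distribution of U (based on enumerating the C(9,4) = 126 equally likely rank assignments) gives the two-sided p-value.
Step 5: p-value = 0.111111; compare to alpha = 0.05. fail to reject H0.

U_X = 3, p = 0.111111, fail to reject H0 at alpha = 0.05.


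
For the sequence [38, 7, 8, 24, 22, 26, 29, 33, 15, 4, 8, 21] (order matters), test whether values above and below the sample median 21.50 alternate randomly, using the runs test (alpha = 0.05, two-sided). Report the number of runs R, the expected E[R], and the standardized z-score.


Step 1: Compute median = 21.50; label A = above, B = below.
Labels in order: ABBAAAAABBBB  (n_A = 6, n_B = 6)
Step 2: Count runs R = 4.
Step 3: Under H0 (random ordering), E[R] = 2*n_A*n_B/(n_A+n_B) + 1 = 2*6*6/12 + 1 = 7.0000.
        Var[R] = 2*n_A*n_B*(2*n_A*n_B - n_A - n_B) / ((n_A+n_B)^2 * (n_A+n_B-1)) = 4320/1584 = 2.7273.
        SD[R] = 1.6514.
Step 4: Continuity-corrected z = (R + 0.5 - E[R]) / SD[R] = (4 + 0.5 - 7.0000) / 1.6514 = -1.5138.
Step 5: Two-sided p-value via normal approximation = 2*(1 - Phi(|z|)) = 0.130070.
Step 6: alpha = 0.05. fail to reject H0.

R = 4, z = -1.5138, p = 0.130070, fail to reject H0.


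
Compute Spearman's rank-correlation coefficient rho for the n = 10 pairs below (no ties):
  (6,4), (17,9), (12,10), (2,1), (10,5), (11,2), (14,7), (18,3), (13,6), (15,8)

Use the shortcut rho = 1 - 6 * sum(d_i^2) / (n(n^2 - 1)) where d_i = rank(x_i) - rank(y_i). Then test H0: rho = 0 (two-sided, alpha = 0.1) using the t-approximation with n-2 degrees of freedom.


Step 1: Rank x and y separately (midranks; no ties here).
rank(x): 6->2, 17->9, 12->5, 2->1, 10->3, 11->4, 14->7, 18->10, 13->6, 15->8
rank(y): 4->4, 9->9, 10->10, 1->1, 5->5, 2->2, 7->7, 3->3, 6->6, 8->8
Step 2: d_i = R_x(i) - R_y(i); compute d_i^2.
  (2-4)^2=4, (9-9)^2=0, (5-10)^2=25, (1-1)^2=0, (3-5)^2=4, (4-2)^2=4, (7-7)^2=0, (10-3)^2=49, (6-6)^2=0, (8-8)^2=0
sum(d^2) = 86.
Step 3: rho = 1 - 6*86 / (10*(10^2 - 1)) = 1 - 516/990 = 0.478788.
Step 4: Under H0, t = rho * sqrt((n-2)/(1-rho^2)) = 1.5425 ~ t(8).
Step 5: Two-sided p-value from the t-distribution with 8 df = 0.161523.
Step 6: alpha = 0.1. fail to reject H0.

rho = 0.4788, p = 0.161523, fail to reject H0 at alpha = 0.1.


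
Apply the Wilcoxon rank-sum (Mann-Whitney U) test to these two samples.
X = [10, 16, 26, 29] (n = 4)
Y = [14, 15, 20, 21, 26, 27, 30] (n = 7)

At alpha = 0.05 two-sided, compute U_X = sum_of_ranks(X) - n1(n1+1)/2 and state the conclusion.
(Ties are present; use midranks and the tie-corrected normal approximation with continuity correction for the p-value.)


Step 1: Combine and sort all 11 observations; assign midranks.
sorted (value, group): (10,X), (14,Y), (15,Y), (16,X), (20,Y), (21,Y), (26,X), (26,Y), (27,Y), (29,X), (30,Y)
ranks: 10->1, 14->2, 15->3, 16->4, 20->5, 21->6, 26->7.5, 26->7.5, 27->9, 29->10, 30->11
Step 2: Rank sum for X: R1 = 1 + 4 + 7.5 + 10 = 22.5.
Step 3: U_X = R1 - n1(n1+1)/2 = 22.5 - 4*5/2 = 22.5 - 10 = 12.5.
       U_Y = n1*n2 - U_X = 28 - 12.5 = 15.5.
Step 4: Ties are present, so use the tie-corrected normal approximation (with continuity correction) for the p-value.
Step 5: p-value = 0.849769; compare to alpha = 0.05. fail to reject H0.

U_X = 12.5, p = 0.849769, fail to reject H0 at alpha = 0.05.


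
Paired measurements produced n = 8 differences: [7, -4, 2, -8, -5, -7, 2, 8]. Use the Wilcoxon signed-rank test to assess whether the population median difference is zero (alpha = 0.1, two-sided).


Step 1: Drop any zero differences (none here) and take |d_i|.
|d| = [7, 4, 2, 8, 5, 7, 2, 8]
Step 2: Midrank |d_i| (ties get averaged ranks).
ranks: |7|->5.5, |4|->3, |2|->1.5, |8|->7.5, |5|->4, |7|->5.5, |2|->1.5, |8|->7.5
Step 3: Attach original signs; sum ranks with positive sign and with negative sign.
W+ = 5.5 + 1.5 + 1.5 + 7.5 = 16
W- = 3 + 7.5 + 4 + 5.5 = 20
(Check: W+ + W- = 36 should equal n(n+1)/2 = 36.)
Step 4: Test statistic W = min(W+, W-) = 16.
Step 5: Ties in |d|, so use the tie-corrected normal approximation.
        E[W] = n(n+1)/4 = 8*9/4 = 18.
        Tie groups: |d|=2 (t=2), |d|=7 (t=2), |d|=8 (t=2); sum(t^3 - t) = 18.
        Var[W] = n(n+1)(2n+1)/24 - sum(t^3-t)/48 = 1224/24 - 18/48 = 50.625.
        z = (W - E[W]) / sqrt(Var[W]) = (16 - 18) / 7.1151 = -0.2811.
        Two-sided p = 2*Phi(z) = 0.778640.
Step 6: alpha = 0.1. fail to reject H0.

W+ = 16, W- = 20, W = min = 16, p = 0.778640, fail to reject H0.


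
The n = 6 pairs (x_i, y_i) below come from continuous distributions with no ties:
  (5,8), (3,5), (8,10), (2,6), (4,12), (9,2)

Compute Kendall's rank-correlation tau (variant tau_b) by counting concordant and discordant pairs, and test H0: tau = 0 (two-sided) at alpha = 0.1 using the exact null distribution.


Step 1: Enumerate the 15 unordered pairs (i,j) with i<j and classify each by sign(x_j-x_i) * sign(y_j-y_i).
  (1,2):dx=-2,dy=-3->C; (1,3):dx=+3,dy=+2->C; (1,4):dx=-3,dy=-2->C; (1,5):dx=-1,dy=+4->D
  (1,6):dx=+4,dy=-6->D; (2,3):dx=+5,dy=+5->C; (2,4):dx=-1,dy=+1->D; (2,5):dx=+1,dy=+7->C
  (2,6):dx=+6,dy=-3->D; (3,4):dx=-6,dy=-4->C; (3,5):dx=-4,dy=+2->D; (3,6):dx=+1,dy=-8->D
  (4,5):dx=+2,dy=+6->C; (4,6):dx=+7,dy=-4->D; (5,6):dx=+5,dy=-10->D
Step 2: C = 7, D = 8, total pairs = 15.
Step 3: tau = (C - D)/(n(n-1)/2) = (7 - 8)/15 = -0.066667.
Step 4: Exact two-sided p-value (enumerate n! = 720 permutations of y under H0): p = 1.000000.
Step 5: alpha = 0.1. fail to reject H0.

tau_b = -0.0667 (C=7, D=8), p = 1.000000, fail to reject H0.


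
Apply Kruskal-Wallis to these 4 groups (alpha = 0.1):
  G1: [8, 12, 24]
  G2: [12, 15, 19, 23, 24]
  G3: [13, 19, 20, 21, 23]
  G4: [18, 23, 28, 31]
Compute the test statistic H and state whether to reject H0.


Step 1: Combine all N = 17 observations and assign midranks.
sorted (value, group, rank): (8,G1,1), (12,G1,2.5), (12,G2,2.5), (13,G3,4), (15,G2,5), (18,G4,6), (19,G2,7.5), (19,G3,7.5), (20,G3,9), (21,G3,10), (23,G2,12), (23,G3,12), (23,G4,12), (24,G1,14.5), (24,G2,14.5), (28,G4,16), (31,G4,17)
Step 2: Sum ranks within each group.
R_1 = 18 (n_1 = 3)
R_2 = 41.5 (n_2 = 5)
R_3 = 42.5 (n_3 = 5)
R_4 = 51 (n_4 = 4)
Step 3: H = 12/(N(N+1)) * sum(R_i^2/n_i) - 3(N+1)
     = 12/(17*18) * (18^2/3 + 41.5^2/5 + 42.5^2/5 + 51^2/4) - 3*18
     = 0.039216 * 1463.95 - 54
     = 3.409804.
Step 4: Ties present; correction factor C = 1 - 42/(17^3 - 17) = 0.991422. Corrected H = 3.409804 / 0.991422 = 3.439308.
Step 5: Under H0, H ~ chi^2(3); p-value = 0.328719.
Step 6: alpha = 0.1. fail to reject H0.

H = 3.4393, df = 3, p = 0.328719, fail to reject H0.


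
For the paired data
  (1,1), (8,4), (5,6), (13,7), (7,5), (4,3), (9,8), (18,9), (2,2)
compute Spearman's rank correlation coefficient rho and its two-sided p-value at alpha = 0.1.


Step 1: Rank x and y separately (midranks; no ties here).
rank(x): 1->1, 8->6, 5->4, 13->8, 7->5, 4->3, 9->7, 18->9, 2->2
rank(y): 1->1, 4->4, 6->6, 7->7, 5->5, 3->3, 8->8, 9->9, 2->2
Step 2: d_i = R_x(i) - R_y(i); compute d_i^2.
  (1-1)^2=0, (6-4)^2=4, (4-6)^2=4, (8-7)^2=1, (5-5)^2=0, (3-3)^2=0, (7-8)^2=1, (9-9)^2=0, (2-2)^2=0
sum(d^2) = 10.
Step 3: rho = 1 - 6*10 / (9*(9^2 - 1)) = 1 - 60/720 = 0.916667.
Step 4: Under H0, t = rho * sqrt((n-2)/(1-rho^2)) = 6.0685 ~ t(7).
Step 5: Two-sided p-value from the t-distribution with 7 df = 0.000507.
Step 6: alpha = 0.1. reject H0.

rho = 0.9167, p = 0.000507, reject H0 at alpha = 0.1.


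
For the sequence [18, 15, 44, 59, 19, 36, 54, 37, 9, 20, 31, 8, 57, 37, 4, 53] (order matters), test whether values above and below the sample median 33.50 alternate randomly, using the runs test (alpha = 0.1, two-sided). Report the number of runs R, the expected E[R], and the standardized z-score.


Step 1: Compute median = 33.50; label A = above, B = below.
Labels in order: BBAABAAABBBBAABA  (n_A = 8, n_B = 8)
Step 2: Count runs R = 8.
Step 3: Under H0 (random ordering), E[R] = 2*n_A*n_B/(n_A+n_B) + 1 = 2*8*8/16 + 1 = 9.0000.
        Var[R] = 2*n_A*n_B*(2*n_A*n_B - n_A - n_B) / ((n_A+n_B)^2 * (n_A+n_B-1)) = 14336/3840 = 3.7333.
        SD[R] = 1.9322.
Step 4: Continuity-corrected z = (R + 0.5 - E[R]) / SD[R] = (8 + 0.5 - 9.0000) / 1.9322 = -0.2588.
Step 5: Two-sided p-value via normal approximation = 2*(1 - Phi(|z|)) = 0.795809.
Step 6: alpha = 0.1. fail to reject H0.

R = 8, z = -0.2588, p = 0.795809, fail to reject H0.


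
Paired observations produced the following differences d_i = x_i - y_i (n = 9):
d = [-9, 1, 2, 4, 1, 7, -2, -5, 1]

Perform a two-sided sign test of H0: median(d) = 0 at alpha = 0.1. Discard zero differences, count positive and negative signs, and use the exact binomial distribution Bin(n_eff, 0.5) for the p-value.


Step 1: Discard zero differences. Original n = 9; n_eff = number of nonzero differences = 9.
Nonzero differences (with sign): -9, +1, +2, +4, +1, +7, -2, -5, +1
Step 2: Count signs: positive = 6, negative = 3.
Step 3: Under H0: P(positive) = 0.5, so the number of positives S ~ Bin(9, 0.5).
Step 4: Two-sided exact p-value = sum of Bin(9,0.5) probabilities at or below the observed probability = 0.507812.
Step 5: alpha = 0.1. fail to reject H0.

n_eff = 9, pos = 6, neg = 3, p = 0.507812, fail to reject H0.


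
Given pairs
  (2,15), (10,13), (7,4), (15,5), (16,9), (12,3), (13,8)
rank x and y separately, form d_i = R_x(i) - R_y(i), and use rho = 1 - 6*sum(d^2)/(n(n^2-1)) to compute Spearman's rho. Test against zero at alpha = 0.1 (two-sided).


Step 1: Rank x and y separately (midranks; no ties here).
rank(x): 2->1, 10->3, 7->2, 15->6, 16->7, 12->4, 13->5
rank(y): 15->7, 13->6, 4->2, 5->3, 9->5, 3->1, 8->4
Step 2: d_i = R_x(i) - R_y(i); compute d_i^2.
  (1-7)^2=36, (3-6)^2=9, (2-2)^2=0, (6-3)^2=9, (7-5)^2=4, (4-1)^2=9, (5-4)^2=1
sum(d^2) = 68.
Step 3: rho = 1 - 6*68 / (7*(7^2 - 1)) = 1 - 408/336 = -0.214286.
Step 4: Under H0, t = rho * sqrt((n-2)/(1-rho^2)) = -0.4906 ~ t(5).
Step 5: Two-sided p-value from the t-distribution with 5 df = 0.644512.
Step 6: alpha = 0.1. fail to reject H0.

rho = -0.2143, p = 0.644512, fail to reject H0 at alpha = 0.1.


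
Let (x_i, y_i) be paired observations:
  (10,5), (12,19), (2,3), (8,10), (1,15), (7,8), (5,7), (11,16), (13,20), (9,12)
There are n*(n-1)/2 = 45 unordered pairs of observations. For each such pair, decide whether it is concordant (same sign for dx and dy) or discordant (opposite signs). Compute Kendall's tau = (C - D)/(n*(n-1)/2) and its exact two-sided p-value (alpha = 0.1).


Step 1: Enumerate the 45 unordered pairs (i,j) with i<j and classify each by sign(x_j-x_i) * sign(y_j-y_i).
  (1,2):dx=+2,dy=+14->C; (1,3):dx=-8,dy=-2->C; (1,4):dx=-2,dy=+5->D; (1,5):dx=-9,dy=+10->D
  (1,6):dx=-3,dy=+3->D; (1,7):dx=-5,dy=+2->D; (1,8):dx=+1,dy=+11->C; (1,9):dx=+3,dy=+15->C
  (1,10):dx=-1,dy=+7->D; (2,3):dx=-10,dy=-16->C; (2,4):dx=-4,dy=-9->C; (2,5):dx=-11,dy=-4->C
  (2,6):dx=-5,dy=-11->C; (2,7):dx=-7,dy=-12->C; (2,8):dx=-1,dy=-3->C; (2,9):dx=+1,dy=+1->C
  (2,10):dx=-3,dy=-7->C; (3,4):dx=+6,dy=+7->C; (3,5):dx=-1,dy=+12->D; (3,6):dx=+5,dy=+5->C
  (3,7):dx=+3,dy=+4->C; (3,8):dx=+9,dy=+13->C; (3,9):dx=+11,dy=+17->C; (3,10):dx=+7,dy=+9->C
  (4,5):dx=-7,dy=+5->D; (4,6):dx=-1,dy=-2->C; (4,7):dx=-3,dy=-3->C; (4,8):dx=+3,dy=+6->C
  (4,9):dx=+5,dy=+10->C; (4,10):dx=+1,dy=+2->C; (5,6):dx=+6,dy=-7->D; (5,7):dx=+4,dy=-8->D
  (5,8):dx=+10,dy=+1->C; (5,9):dx=+12,dy=+5->C; (5,10):dx=+8,dy=-3->D; (6,7):dx=-2,dy=-1->C
  (6,8):dx=+4,dy=+8->C; (6,9):dx=+6,dy=+12->C; (6,10):dx=+2,dy=+4->C; (7,8):dx=+6,dy=+9->C
  (7,9):dx=+8,dy=+13->C; (7,10):dx=+4,dy=+5->C; (8,9):dx=+2,dy=+4->C; (8,10):dx=-2,dy=-4->C
  (9,10):dx=-4,dy=-8->C
Step 2: C = 35, D = 10, total pairs = 45.
Step 3: tau = (C - D)/(n(n-1)/2) = (35 - 10)/45 = 0.555556.
Step 4: Exact two-sided p-value (enumerate n! = 3628800 permutations of y under H0): p = 0.028609.
Step 5: alpha = 0.1. reject H0.

tau_b = 0.5556 (C=35, D=10), p = 0.028609, reject H0.


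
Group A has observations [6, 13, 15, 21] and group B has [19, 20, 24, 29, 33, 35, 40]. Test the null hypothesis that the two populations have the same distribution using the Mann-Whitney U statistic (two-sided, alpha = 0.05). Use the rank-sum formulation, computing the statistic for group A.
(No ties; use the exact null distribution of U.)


Step 1: Combine and sort all 11 observations; assign midranks.
sorted (value, group): (6,X), (13,X), (15,X), (19,Y), (20,Y), (21,X), (24,Y), (29,Y), (33,Y), (35,Y), (40,Y)
ranks: 6->1, 13->2, 15->3, 19->4, 20->5, 21->6, 24->7, 29->8, 33->9, 35->10, 40->11
Step 2: Rank sum for X: R1 = 1 + 2 + 3 + 6 = 12.
Step 3: U_X = R1 - n1(n1+1)/2 = 12 - 4*5/2 = 12 - 10 = 2.
       U_Y = n1*n2 - U_X = 28 - 2 = 26.
Step 4: No ties, so the exact null distribution of U (based on enumerating the C(11,4) = 330 equally likely rank assignments) gives the two-sided p-value.
Step 5: p-value = 0.024242; compare to alpha = 0.05. reject H0.

U_X = 2, p = 0.024242, reject H0 at alpha = 0.05.


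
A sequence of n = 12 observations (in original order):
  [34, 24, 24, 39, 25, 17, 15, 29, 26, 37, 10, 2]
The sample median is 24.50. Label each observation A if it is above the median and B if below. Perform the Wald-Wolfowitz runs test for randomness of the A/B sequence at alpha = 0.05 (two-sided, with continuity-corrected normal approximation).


Step 1: Compute median = 24.50; label A = above, B = below.
Labels in order: ABBAABBAAABB  (n_A = 6, n_B = 6)
Step 2: Count runs R = 6.
Step 3: Under H0 (random ordering), E[R] = 2*n_A*n_B/(n_A+n_B) + 1 = 2*6*6/12 + 1 = 7.0000.
        Var[R] = 2*n_A*n_B*(2*n_A*n_B - n_A - n_B) / ((n_A+n_B)^2 * (n_A+n_B-1)) = 4320/1584 = 2.7273.
        SD[R] = 1.6514.
Step 4: Continuity-corrected z = (R + 0.5 - E[R]) / SD[R] = (6 + 0.5 - 7.0000) / 1.6514 = -0.3028.
Step 5: Two-sided p-value via normal approximation = 2*(1 - Phi(|z|)) = 0.762069.
Step 6: alpha = 0.05. fail to reject H0.

R = 6, z = -0.3028, p = 0.762069, fail to reject H0.


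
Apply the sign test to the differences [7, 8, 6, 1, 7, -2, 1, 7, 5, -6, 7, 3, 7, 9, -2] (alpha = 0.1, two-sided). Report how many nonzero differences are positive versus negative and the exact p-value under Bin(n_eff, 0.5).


Step 1: Discard zero differences. Original n = 15; n_eff = number of nonzero differences = 15.
Nonzero differences (with sign): +7, +8, +6, +1, +7, -2, +1, +7, +5, -6, +7, +3, +7, +9, -2
Step 2: Count signs: positive = 12, negative = 3.
Step 3: Under H0: P(positive) = 0.5, so the number of positives S ~ Bin(15, 0.5).
Step 4: Two-sided exact p-value = sum of Bin(15,0.5) probabilities at or below the observed probability = 0.035156.
Step 5: alpha = 0.1. reject H0.

n_eff = 15, pos = 12, neg = 3, p = 0.035156, reject H0.


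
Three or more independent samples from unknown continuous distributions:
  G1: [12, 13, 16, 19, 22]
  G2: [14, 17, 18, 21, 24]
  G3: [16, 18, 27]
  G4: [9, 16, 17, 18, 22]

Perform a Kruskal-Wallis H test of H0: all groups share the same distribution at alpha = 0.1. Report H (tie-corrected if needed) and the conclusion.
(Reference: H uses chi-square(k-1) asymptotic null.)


Step 1: Combine all N = 18 observations and assign midranks.
sorted (value, group, rank): (9,G4,1), (12,G1,2), (13,G1,3), (14,G2,4), (16,G1,6), (16,G3,6), (16,G4,6), (17,G2,8.5), (17,G4,8.5), (18,G2,11), (18,G3,11), (18,G4,11), (19,G1,13), (21,G2,14), (22,G1,15.5), (22,G4,15.5), (24,G2,17), (27,G3,18)
Step 2: Sum ranks within each group.
R_1 = 39.5 (n_1 = 5)
R_2 = 54.5 (n_2 = 5)
R_3 = 35 (n_3 = 3)
R_4 = 42 (n_4 = 5)
Step 3: H = 12/(N(N+1)) * sum(R_i^2/n_i) - 3(N+1)
     = 12/(18*19) * (39.5^2/5 + 54.5^2/5 + 35^2/3 + 42^2/5) - 3*19
     = 0.035088 * 1667.23 - 57
     = 1.499415.
Step 4: Ties present; correction factor C = 1 - 60/(18^3 - 18) = 0.989680. Corrected H = 1.499415 / 0.989680 = 1.515050.
Step 5: Under H0, H ~ chi^2(3); p-value = 0.678801.
Step 6: alpha = 0.1. fail to reject H0.

H = 1.5151, df = 3, p = 0.678801, fail to reject H0.


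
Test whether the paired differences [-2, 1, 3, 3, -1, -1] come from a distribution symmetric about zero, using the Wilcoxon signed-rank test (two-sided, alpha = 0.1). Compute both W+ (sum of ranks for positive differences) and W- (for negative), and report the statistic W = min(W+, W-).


Step 1: Drop any zero differences (none here) and take |d_i|.
|d| = [2, 1, 3, 3, 1, 1]
Step 2: Midrank |d_i| (ties get averaged ranks).
ranks: |2|->4, |1|->2, |3|->5.5, |3|->5.5, |1|->2, |1|->2
Step 3: Attach original signs; sum ranks with positive sign and with negative sign.
W+ = 2 + 5.5 + 5.5 = 13
W- = 4 + 2 + 2 = 8
(Check: W+ + W- = 21 should equal n(n+1)/2 = 21.)
Step 4: Test statistic W = min(W+, W-) = 8.
Step 5: Ties in |d|, so use the tie-corrected normal approximation.
        E[W] = n(n+1)/4 = 6*7/4 = 10.5.
        Tie groups: |d|=1 (t=3), |d|=3 (t=2); sum(t^3 - t) = 30.
        Var[W] = n(n+1)(2n+1)/24 - sum(t^3-t)/48 = 546/24 - 30/48 = 22.125.
        z = (W - E[W]) / sqrt(Var[W]) = (8 - 10.5) / 4.7037 = -0.5315.
        Two-sided p = 2*Phi(z) = 0.595076.
Step 6: alpha = 0.1. fail to reject H0.

W+ = 13, W- = 8, W = min = 8, p = 0.595076, fail to reject H0.


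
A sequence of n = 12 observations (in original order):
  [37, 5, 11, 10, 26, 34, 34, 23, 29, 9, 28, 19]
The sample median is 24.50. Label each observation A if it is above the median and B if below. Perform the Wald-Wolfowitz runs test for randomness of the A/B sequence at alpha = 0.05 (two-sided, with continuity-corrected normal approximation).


Step 1: Compute median = 24.50; label A = above, B = below.
Labels in order: ABBBAAABABAB  (n_A = 6, n_B = 6)
Step 2: Count runs R = 8.
Step 3: Under H0 (random ordering), E[R] = 2*n_A*n_B/(n_A+n_B) + 1 = 2*6*6/12 + 1 = 7.0000.
        Var[R] = 2*n_A*n_B*(2*n_A*n_B - n_A - n_B) / ((n_A+n_B)^2 * (n_A+n_B-1)) = 4320/1584 = 2.7273.
        SD[R] = 1.6514.
Step 4: Continuity-corrected z = (R - 0.5 - E[R]) / SD[R] = (8 - 0.5 - 7.0000) / 1.6514 = 0.3028.
Step 5: Two-sided p-value via normal approximation = 2*(1 - Phi(|z|)) = 0.762069.
Step 6: alpha = 0.05. fail to reject H0.

R = 8, z = 0.3028, p = 0.762069, fail to reject H0.


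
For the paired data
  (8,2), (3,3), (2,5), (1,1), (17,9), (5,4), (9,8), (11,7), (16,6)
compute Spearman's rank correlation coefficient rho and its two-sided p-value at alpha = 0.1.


Step 1: Rank x and y separately (midranks; no ties here).
rank(x): 8->5, 3->3, 2->2, 1->1, 17->9, 5->4, 9->6, 11->7, 16->8
rank(y): 2->2, 3->3, 5->5, 1->1, 9->9, 4->4, 8->8, 7->7, 6->6
Step 2: d_i = R_x(i) - R_y(i); compute d_i^2.
  (5-2)^2=9, (3-3)^2=0, (2-5)^2=9, (1-1)^2=0, (9-9)^2=0, (4-4)^2=0, (6-8)^2=4, (7-7)^2=0, (8-6)^2=4
sum(d^2) = 26.
Step 3: rho = 1 - 6*26 / (9*(9^2 - 1)) = 1 - 156/720 = 0.783333.
Step 4: Under H0, t = rho * sqrt((n-2)/(1-rho^2)) = 3.3341 ~ t(7).
Step 5: Two-sided p-value from the t-distribution with 7 df = 0.012520.
Step 6: alpha = 0.1. reject H0.

rho = 0.7833, p = 0.012520, reject H0 at alpha = 0.1.
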